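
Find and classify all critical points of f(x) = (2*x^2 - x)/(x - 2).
f'(x) = 2*(x^2 - 4*x + 1)/(x^2 - 4*x + 4)

Solve f'(x) = 0:
  f'(x) = 2*(x^2 - 4*x + 1)/(x - 2)^2; the denominator is positive wherever f is defined, so f'(x) = 0 ⇔ 2*x^2 - 8*x + 2 = 0.
  Factor: 2*x^2 - 8*x + 2 = 2*(x^2 - 4*x + 1); x^2 - 4*x + 1 = 0 has no rational roots; quadratic formula: x = (4 ± √12)/2.
  ⇒ x = 2 - sqrt(3) ≈ 0.2679, sqrt(3) + 2 ≈ 3.7321

f''(x) = 12/(x^3 - 6*x^2 + 12*x - 8)
Second-derivative test at each critical point:
  f''(0.2679) = -2.3094 < 0 → local maximum
  f''(3.7321) = 2.3094 > 0 → local minimum

Critical points: x = 2 - sqrt(3) ≈ 0.2679 (local maximum); x = sqrt(3) + 2 ≈ 3.7321 (local minimum)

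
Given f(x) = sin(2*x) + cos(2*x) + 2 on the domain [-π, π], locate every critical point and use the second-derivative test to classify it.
f'(x) = 2*sqrt(2)*cos(2*x + pi/4)

Solve f'(x) = 0 on [-π, π]:
  f'(x) = 0 ⇔ cos(2*x) = sin(2*x) ⇔ tan(2*x) = 1, i.e. 2*x = arctan(1) + nπ; keep the solutions lying in [-π, π].
  ⇒ x = -7*pi/8 ≈ -2.7489, -3*pi/8 ≈ -1.1781, pi/8 ≈ 0.3927, 5*pi/8 ≈ 1.9635

f''(x) = -4*sqrt(2)*sin(2*x + pi/4)
Second-derivative test at each critical point:
  f''(-2.7489) = -5.6569 < 0 → local maximum
  f''(-1.1781) = 5.6569 > 0 → local minimum
  f''(0.3927) = -5.6569 < 0 → local maximum
  f''(1.9635) = 5.6569 > 0 → local minimum

Critical points: x = -7*pi/8 ≈ -2.7489 (local maximum); x = -3*pi/8 ≈ -1.1781 (local minimum); x = pi/8 ≈ 0.3927 (local maximum); x = 5*pi/8 ≈ 1.9635 (local minimum)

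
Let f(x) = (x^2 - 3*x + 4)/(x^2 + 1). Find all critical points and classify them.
f'(x) = 3*(x^2 - 2*x - 1)/(x^4 + 2*x^2 + 1)

Solve f'(x) = 0:
  f'(x) = 3*(x^2 - 2*x - 1)/(x^2 + 1)^2; the denominator is positive wherever f is defined, so f'(x) = 0 ⇔ 3*x^2 - 6*x - 3 = 0.
  Factor: 3*x^2 - 6*x - 3 = 3*(x^2 - 2*x - 1); x^2 - 2*x - 1 = 0 has no rational roots; quadratic formula: x = (2 ± √8)/2.
  ⇒ x = 1 - sqrt(2) ≈ -0.4142, 1 + sqrt(2) ≈ 2.4142

f''(x) = 6*(-x^3 + 3*x^2 + 3*x - 1)/(x^6 + 3*x^4 + 3*x^2 + 1)
Second-derivative test at each critical point:
  f''(-0.4142) = -6.1820 < 0 → local maximum
  f''(2.4142) = 0.1820 > 0 → local minimum

Critical points: x = 1 - sqrt(2) ≈ -0.4142 (local maximum); x = 1 + sqrt(2) ≈ 2.4142 (local minimum)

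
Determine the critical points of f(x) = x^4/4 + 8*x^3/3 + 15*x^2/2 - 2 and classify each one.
f'(x) = x*(x^2 + 8*x + 15)

Solve f'(x) = 0:
  Factor: x^3 + 8*x^2 + 15*x = x*(x + 3)*(x + 5) = 0.
  ⇒ x = -5, -3, 0

f''(x) = 3*x^2 + 16*x + 15
Second-derivative test at each critical point:
  f''(-5) = 10 > 0 → local minimum
  f''(-3) = -6 < 0 → local maximum
  f''(0) = 15 > 0 → local minimum

Critical points: x = -5 (local minimum); x = -3 (local maximum); x = 0 (local minimum)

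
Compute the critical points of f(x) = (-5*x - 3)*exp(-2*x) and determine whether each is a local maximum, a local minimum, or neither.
f'(x) = (10*x + 1)*exp(-2*x)

Solve f'(x) = 0:
  f'(x) = (10*x + 1)·exp(-2*x) and exp(-2*x) > 0 for every x, so f'(x) = 0 ⇔ 10*x + 1 = 0.
  10*x + 1 = 0.
  ⇒ x = -1/10

f''(x) = 4*(2 - 5*x)*exp(-2*x)
Second-derivative test at each critical point:
  f''(-1/10) = 12.2140 > 0 → local minimum

Critical points: x = -1/10 (local minimum)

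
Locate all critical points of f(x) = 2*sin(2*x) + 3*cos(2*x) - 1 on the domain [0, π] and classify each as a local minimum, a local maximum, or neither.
f'(x) = -6*sin(2*x) + 4*cos(2*x)

Solve f'(x) = 0 on [0, π]:
  f'(x) = 0 ⇔ 2*cos(2*x) = 3*sin(2*x) ⇔ tan(2*x) = 2/3, i.e. 2*x = arctan(2/3) + nπ; keep the solutions lying in [0, π].
  ⇒ x = atan(2/3)/2 ≈ 0.2940, atan(2/3)/2 + pi/2 ≈ 1.8648

f''(x) = -8*sin(2*x) - 12*cos(2*x)
Second-derivative test at each critical point:
  f''(0.2940) = -14.4222 < 0 → local maximum
  f''(1.8648) = 14.4222 > 0 → local minimum

Critical points: x = atan(2/3)/2 ≈ 0.2940 (local maximum); x = atan(2/3)/2 + pi/2 ≈ 1.8648 (local minimum)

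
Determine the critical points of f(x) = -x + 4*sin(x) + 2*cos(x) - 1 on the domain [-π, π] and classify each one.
f'(x) = -2*sin(x) + 4*cos(x) - 1

Solve f'(x) = 0 on [-π, π]:
  f'(x) = 0 ⇔ -2*sin(x) + 4*cos(x) = 1. Write the left side as R·cos(x + φ) with R = √(4² + 2²) = 2*sqrt(5), cos φ = 2*sqrt(5)/5, sin φ = sqrt(5)/5; then cos(x + φ) = sqrt(5)/10. Solve for x and keep the solutions lying in [-π, π].
  ⇒ x = -pi + atan((-2*sqrt(19) - 1)/(2 - sqrt(19))) ≈ -1.8089, atan((-1 + 2*sqrt(19))/(2 + sqrt(19))) ≈ 0.8816

f''(x) = -4*sin(x) - 2*cos(x)
Second-derivative test at each critical point:
  f''(-1.8089) = 4.3589 > 0 → local minimum
  f''(0.8816) = -4.3589 < 0 → local maximum

Critical points: x = -pi + atan((-2*sqrt(19) - 1)/(2 - sqrt(19))) ≈ -1.8089 (local minimum); x = atan((-1 + 2*sqrt(19))/(2 + sqrt(19))) ≈ 0.8816 (local maximum)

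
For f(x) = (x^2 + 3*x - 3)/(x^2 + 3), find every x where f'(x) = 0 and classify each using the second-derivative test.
f'(x) = 3*(-x^2 + 4*x + 3)/(x^4 + 6*x^2 + 9)

Solve f'(x) = 0:
  f'(x) = -3*(x^2 - 4*x - 3)/(x^2 + 3)^2; the denominator is positive wherever f is defined, so f'(x) = 0 ⇔ -3*x^2 + 12*x + 9 = 0.
  Factor: -3*x^2 + 12*x + 9 = -3*(x^2 - 4*x - 3); x^2 - 4*x - 3 = 0 has no rational roots; quadratic formula: x = (4 ± √28)/2.
  ⇒ x = 2 - sqrt(7) ≈ -0.6458, 2 + sqrt(7) ≈ 4.6458

f''(x) = 6*(x^3 - 6*x^2 - 9*x + 6)/(x^6 + 9*x^4 + 27*x^2 + 27)
Second-derivative test at each critical point:
  f''(-0.6458) = 1.3596 > 0 → local minimum
  f''(4.6458) = -0.0263 < 0 → local maximum

Critical points: x = 2 - sqrt(7) ≈ -0.6458 (local minimum); x = 2 + sqrt(7) ≈ 4.6458 (local maximum)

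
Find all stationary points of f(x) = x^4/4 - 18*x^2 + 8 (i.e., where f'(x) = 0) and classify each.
f'(x) = x*(x^2 - 36)

Solve f'(x) = 0:
  Factor: x^3 - 36*x = x*(x - 6)*(x + 6) = 0.
  ⇒ x = -6, 0, 6

f''(x) = 3*x^2 - 36
Second-derivative test at each critical point:
  f''(-6) = 72 > 0 → local minimum
  f''(0) = -36 < 0 → local maximum
  f''(6) = 72 > 0 → local minimum

Critical points: x = -6 (local minimum); x = 0 (local maximum); x = 6 (local minimum)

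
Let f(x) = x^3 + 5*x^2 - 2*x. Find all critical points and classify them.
f'(x) = 3*x^2 + 10*x - 2

Solve f'(x) = 0:
  3*x^2 + 10*x - 2 = 0 has no rational roots; quadratic formula: x = (-10 ± √124)/6.
  ⇒ x = -sqrt(31)/3 - 5/3 ≈ -3.5226, -5/3 + sqrt(31)/3 ≈ 0.1893

f''(x) = 6*x + 10
Second-derivative test at each critical point:
  f''(-3.5226) = -11.1355 < 0 → local maximum
  f''(0.1893) = 11.1355 > 0 → local minimum

Critical points: x = -sqrt(31)/3 - 5/3 ≈ -3.5226 (local maximum); x = -5/3 + sqrt(31)/3 ≈ 0.1893 (local minimum)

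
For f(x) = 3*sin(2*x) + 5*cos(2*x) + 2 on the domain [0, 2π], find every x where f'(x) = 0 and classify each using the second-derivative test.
f'(x) = -10*sin(2*x) + 6*cos(2*x)

Solve f'(x) = 0 on [0, 2π]:
  f'(x) = 0 ⇔ 3*cos(2*x) = 5*sin(2*x) ⇔ tan(2*x) = 3/5, i.e. 2*x = arctan(3/5) + nπ; keep the solutions lying in [0, 2π].
  ⇒ x = atan(3/5)/2 ≈ 0.2702, atan(3/5)/2 + pi/2 ≈ 1.8410, atan(3/5)/2 + pi ≈ 3.4118, atan(3/5)/2 + 3*pi/2 ≈ 4.9826

f''(x) = -12*sin(2*x) - 20*cos(2*x)
Second-derivative test at each critical point:
  f''(0.2702) = -23.3238 < 0 → local maximum
  f''(1.8410) = 23.3238 > 0 → local minimum
  f''(3.4118) = -23.3238 < 0 → local maximum
  f''(4.9826) = 23.3238 > 0 → local minimum

Critical points: x = atan(3/5)/2 ≈ 0.2702 (local maximum); x = atan(3/5)/2 + pi/2 ≈ 1.8410 (local minimum); x = atan(3/5)/2 + pi ≈ 3.4118 (local maximum); x = atan(3/5)/2 + 3*pi/2 ≈ 4.9826 (local minimum)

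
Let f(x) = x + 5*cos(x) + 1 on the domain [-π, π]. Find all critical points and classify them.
f'(x) = 1 - 5*sin(x)

Solve f'(x) = 0 on [-π, π]:
  f'(x) = 0 ⇔ sin(x) = 1/5, i.e. x = arcsin(1/5) + 2nπ or x = π − arcsin(1/5) + 2nπ; keep the solutions lying in [-π, π].
  ⇒ x = asin(1/5) ≈ 0.2014, pi - asin(1/5) ≈ 2.9402

f''(x) = -5*cos(x)
Second-derivative test at each critical point:
  f''(0.2014) = -4.8990 < 0 → local maximum
  f''(2.9402) = 4.8990 > 0 → local minimum

Critical points: x = asin(1/5) ≈ 0.2014 (local maximum); x = pi - asin(1/5) ≈ 2.9402 (local minimum)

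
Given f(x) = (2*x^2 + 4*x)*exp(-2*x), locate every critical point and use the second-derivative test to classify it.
f'(x) = 4*(-x^2 - x + 1)*exp(-2*x)

Solve f'(x) = 0:
  f'(x) = (-4*x^2 - 4*x + 4)·exp(-2*x) and exp(-2*x) > 0 for every x, so f'(x) = 0 ⇔ -4*x^2 - 4*x + 4 = 0.
  Factor: -4*x^2 - 4*x + 4 = -4*(x^2 + x - 1); x^2 + x - 1 = 0 has no rational roots; quadratic formula: x = (-1 ± √5)/2.
  ⇒ x = -sqrt(5)/2 - 1/2 ≈ -1.6180, -1/2 + sqrt(5)/2 ≈ 0.6180

f''(x) = 4*(2*x^2 - 3)*exp(-2*x)
Second-derivative test at each critical point:
  f''(-1.6180) = 227.4843 > 0 → local minimum
  f''(0.6180) = -2.5985 < 0 → local maximum

Critical points: x = -sqrt(5)/2 - 1/2 ≈ -1.6180 (local minimum); x = -1/2 + sqrt(5)/2 ≈ 0.6180 (local maximum)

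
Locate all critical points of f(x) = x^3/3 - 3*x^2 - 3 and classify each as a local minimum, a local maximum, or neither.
f'(x) = x*(x - 6)

Solve f'(x) = 0:
  Factor: x^2 - 6*x = x*(x - 6) = 0.
  ⇒ x = 0, 6

f''(x) = 2*x - 6
Second-derivative test at each critical point:
  f''(0) = -6 < 0 → local maximum
  f''(6) = 6 > 0 → local minimum

Critical points: x = 0 (local maximum); x = 6 (local minimum)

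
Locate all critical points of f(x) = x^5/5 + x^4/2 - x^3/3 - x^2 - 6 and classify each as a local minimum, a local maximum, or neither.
f'(x) = x*(x^3 + 2*x^2 - x - 2)

Solve f'(x) = 0:
  Factor: x^4 + 2*x^3 - x^2 - 2*x = x*(x - 1)*(x + 1)*(x + 2) = 0.
  ⇒ x = -2, -1, 0, 1

f''(x) = 4*x^3 + 6*x^2 - 2*x - 2
Second-derivative test at each critical point:
  f''(-2) = -6 < 0 → local maximum
  f''(-1) = 2 > 0 → local minimum
  f''(0) = -2 < 0 → local maximum
  f''(1) = 6 > 0 → local minimum

Critical points: x = -2 (local maximum); x = -1 (local minimum); x = 0 (local maximum); x = 1 (local minimum)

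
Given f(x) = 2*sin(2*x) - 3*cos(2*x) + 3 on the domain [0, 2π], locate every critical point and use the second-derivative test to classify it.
f'(x) = 6*sin(2*x) + 4*cos(2*x)

Solve f'(x) = 0 on [0, 2π]:
  f'(x) = 0 ⇔ 2*cos(2*x) = -3*sin(2*x) ⇔ tan(2*x) = -2/3, i.e. 2*x = arctan(-2/3) + nπ; keep the solutions lying in [0, 2π].
  ⇒ x = -atan(2/3)/2 + pi/2 ≈ 1.2768, pi - atan(2/3)/2 ≈ 2.8476, -atan(2/3)/2 + 3*pi/2 ≈ 4.4184, -atan(2/3)/2 + 2*pi ≈ 5.9892

f''(x) = -8*sin(2*x) + 12*cos(2*x)
Second-derivative test at each critical point:
  f''(1.2768) = -14.4222 < 0 → local maximum
  f''(2.8476) = 14.4222 > 0 → local minimum
  f''(4.4184) = -14.4222 < 0 → local maximum
  f''(5.9892) = 14.4222 > 0 → local minimum

Critical points: x = -atan(2/3)/2 + pi/2 ≈ 1.2768 (local maximum); x = pi - atan(2/3)/2 ≈ 2.8476 (local minimum); x = -atan(2/3)/2 + 3*pi/2 ≈ 4.4184 (local maximum); x = -atan(2/3)/2 + 2*pi ≈ 5.9892 (local minimum)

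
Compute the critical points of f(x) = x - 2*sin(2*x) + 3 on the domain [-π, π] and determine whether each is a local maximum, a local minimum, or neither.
f'(x) = 1 - 4*cos(2*x)

Solve f'(x) = 0 on [-π, π]:
  f'(x) = 0 ⇔ cos(2*x) = 1/4, i.e. 2*x = ±arccos(1/4) + 2nπ; keep the solutions lying in [-π, π].
  ⇒ x = -pi + acos(1/4)/2 ≈ -2.4825, -acos(1/4)/2 ≈ -0.6591, acos(1/4)/2 ≈ 0.6591, pi - acos(1/4)/2 ≈ 2.4825

f''(x) = 8*sin(2*x)
Second-derivative test at each critical point:
  f''(-2.4825) = 7.7460 > 0 → local minimum
  f''(-0.6591) = -7.7460 < 0 → local maximum
  f''(0.6591) = 7.7460 > 0 → local minimum
  f''(2.4825) = -7.7460 < 0 → local maximum

Critical points: x = -pi + acos(1/4)/2 ≈ -2.4825 (local minimum); x = -acos(1/4)/2 ≈ -0.6591 (local maximum); x = acos(1/4)/2 ≈ 0.6591 (local minimum); x = pi - acos(1/4)/2 ≈ 2.4825 (local maximum)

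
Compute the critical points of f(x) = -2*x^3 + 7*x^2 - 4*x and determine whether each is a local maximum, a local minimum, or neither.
f'(x) = -6*x^2 + 14*x - 4

Solve f'(x) = 0:
  Factor: -6*x^2 + 14*x - 4 = -2*(x - 2)*(3*x - 1) = 0.
  ⇒ x = 1/3, 2

f''(x) = 14 - 12*x
Second-derivative test at each critical point:
  f''(1/3) = 10 > 0 → local minimum
  f''(2) = -10 < 0 → local maximum

Critical points: x = 1/3 (local minimum); x = 2 (local maximum)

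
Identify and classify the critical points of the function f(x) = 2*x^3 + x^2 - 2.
f'(x) = 2*x*(3*x + 1)

Solve f'(x) = 0:
  Factor: 6*x^2 + 2*x = 2*x*(3*x + 1) = 0.
  ⇒ x = -1/3, 0

f''(x) = 12*x + 2
Second-derivative test at each critical point:
  f''(-1/3) = -2 < 0 → local maximum
  f''(0) = 2 > 0 → local minimum

Critical points: x = -1/3 (local maximum); x = 0 (local minimum)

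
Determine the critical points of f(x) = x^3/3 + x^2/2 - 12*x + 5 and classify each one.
f'(x) = x^2 + x - 12

Solve f'(x) = 0:
  Factor: x^2 + x - 12 = (x - 3)*(x + 4) = 0.
  ⇒ x = -4, 3

f''(x) = 2*x + 1
Second-derivative test at each critical point:
  f''(-4) = -7 < 0 → local maximum
  f''(3) = 7 > 0 → local minimum

Critical points: x = -4 (local maximum); x = 3 (local minimum)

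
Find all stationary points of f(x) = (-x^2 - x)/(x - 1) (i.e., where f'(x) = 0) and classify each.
f'(x) = (-x^2 + 2*x + 1)/(x^2 - 2*x + 1)

Solve f'(x) = 0:
  f'(x) = -(x^2 - 2*x - 1)/(x - 1)^2; the denominator is positive wherever f is defined, so f'(x) = 0 ⇔ -x^2 + 2*x + 1 = 0.
  x^2 - 2*x - 1 = 0 has no rational roots; quadratic formula: x = (2 ± √8)/2.
  ⇒ x = 1 - sqrt(2) ≈ -0.4142, 1 + sqrt(2) ≈ 2.4142

f''(x) = -4/(x^3 - 3*x^2 + 3*x - 1)
Second-derivative test at each critical point:
  f''(-0.4142) = 1.4142 > 0 → local minimum
  f''(2.4142) = -1.4142 < 0 → local maximum

Critical points: x = 1 - sqrt(2) ≈ -0.4142 (local minimum); x = 1 + sqrt(2) ≈ 2.4142 (local maximum)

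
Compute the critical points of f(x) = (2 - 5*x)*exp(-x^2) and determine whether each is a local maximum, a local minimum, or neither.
f'(x) = (2*x*(5*x - 2) - 5)*exp(-x^2)

Solve f'(x) = 0:
  f'(x) = (10*x^2 - 4*x - 5)·exp(-x^2) and exp(-x^2) > 0 for every x, so f'(x) = 0 ⇔ 10*x^2 - 4*x - 5 = 0.
  10*x^2 - 4*x - 5 = 0 has no rational roots; quadratic formula: x = (4 ± √216)/20.
  ⇒ x = 1/5 - 3*sqrt(6)/10 ≈ -0.5348, 1/5 + 3*sqrt(6)/10 ≈ 0.9348

f''(x) = 2*(2*x^2*(2 - 5*x) + 15*x - 2)*exp(-x^2)
Second-derivative test at each critical point:
  f''(-0.5348) = -11.0406 < 0 → local maximum
  f''(0.9348) = 6.1331 > 0 → local minimum

Critical points: x = 1/5 - 3*sqrt(6)/10 ≈ -0.5348 (local maximum); x = 1/5 + 3*sqrt(6)/10 ≈ 0.9348 (local minimum)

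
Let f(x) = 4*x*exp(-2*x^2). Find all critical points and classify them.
f'(x) = 4*(1 - 4*x^2)*exp(-2*x^2)

Solve f'(x) = 0:
  f'(x) = (4 - 16*x^2)·exp(-2*x^2) and exp(-2*x^2) > 0 for every x, so f'(x) = 0 ⇔ 4 - 16*x^2 = 0.
  Factor: 4 - 16*x^2 = -4*(2*x - 1)*(2*x + 1) = 0.
  ⇒ x = -1/2, 1/2

f''(x) = (64*x^3 - 48*x)*exp(-2*x^2)
Second-derivative test at each critical point:
  f''(-1/2) = 9.7045 > 0 → local minimum
  f''(1/2) = -9.7045 < 0 → local maximum

Critical points: x = -1/2 (local minimum); x = 1/2 (local maximum)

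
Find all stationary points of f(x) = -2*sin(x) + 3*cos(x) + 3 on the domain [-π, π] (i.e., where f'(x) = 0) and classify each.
f'(x) = -3*sin(x) - 2*cos(x)

Solve f'(x) = 0 on [-π, π]:
  f'(x) = 0 ⇔ -2*cos(x) = 3*sin(x) ⇔ tan(x) = -2/3, i.e. x = arctan(-2/3) + nπ; keep the solutions lying in [-π, π].
  ⇒ x = -atan(2/3) ≈ -0.5880, pi - atan(2/3) ≈ 2.5536

f''(x) = 2*sin(x) - 3*cos(x)
Second-derivative test at each critical point:
  f''(-0.5880) = -3.6056 < 0 → local maximum
  f''(2.5536) = 3.6056 > 0 → local minimum

Critical points: x = -atan(2/3) ≈ -0.5880 (local maximum); x = pi - atan(2/3) ≈ 2.5536 (local minimum)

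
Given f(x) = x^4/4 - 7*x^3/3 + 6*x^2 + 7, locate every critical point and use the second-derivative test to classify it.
f'(x) = x*(x^2 - 7*x + 12)

Solve f'(x) = 0:
  Factor: x^3 - 7*x^2 + 12*x = x*(x - 4)*(x - 3) = 0.
  ⇒ x = 0, 3, 4

f''(x) = 3*x^2 - 14*x + 12
Second-derivative test at each critical point:
  f''(0) = 12 > 0 → local minimum
  f''(3) = -3 < 0 → local maximum
  f''(4) = 4 > 0 → local minimum

Critical points: x = 0 (local minimum); x = 3 (local maximum); x = 4 (local minimum)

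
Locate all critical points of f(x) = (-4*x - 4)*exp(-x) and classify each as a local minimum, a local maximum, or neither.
f'(x) = 4*x*exp(-x)

Solve f'(x) = 0:
  f'(x) = (4*x)·exp(-x) and exp(-x) > 0 for every x, so f'(x) = 0 ⇔ 4*x = 0.
  4*x = 0.
  ⇒ x = 0

f''(x) = 4*(1 - x)*exp(-x)
Second-derivative test at each critical point:
  f''(0) = 4 > 0 → local minimum

Critical points: x = 0 (local minimum)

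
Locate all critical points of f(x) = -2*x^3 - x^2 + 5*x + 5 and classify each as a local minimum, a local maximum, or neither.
f'(x) = -6*x^2 - 2*x + 5

Solve f'(x) = 0:
  6*x^2 + 2*x - 5 = 0 has no rational roots; quadratic formula: x = (-2 ± √124)/12.
  ⇒ x = -sqrt(31)/6 - 1/6 ≈ -1.0946, -1/6 + sqrt(31)/6 ≈ 0.7613

f''(x) = -12*x - 2
Second-derivative test at each critical point:
  f''(-1.0946) = 11.1355 > 0 → local minimum
  f''(0.7613) = -11.1355 < 0 → local maximum

Critical points: x = -sqrt(31)/6 - 1/6 ≈ -1.0946 (local minimum); x = -1/6 + sqrt(31)/6 ≈ 0.7613 (local maximum)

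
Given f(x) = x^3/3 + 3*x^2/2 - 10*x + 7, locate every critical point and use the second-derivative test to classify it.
f'(x) = x^2 + 3*x - 10

Solve f'(x) = 0:
  Factor: x^2 + 3*x - 10 = (x - 2)*(x + 5) = 0.
  ⇒ x = -5, 2

f''(x) = 2*x + 3
Second-derivative test at each critical point:
  f''(-5) = -7 < 0 → local maximum
  f''(2) = 7 > 0 → local minimum

Critical points: x = -5 (local maximum); x = 2 (local minimum)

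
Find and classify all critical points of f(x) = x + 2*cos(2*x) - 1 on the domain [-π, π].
f'(x) = 1 - 4*sin(2*x)

Solve f'(x) = 0 on [-π, π]:
  f'(x) = 0 ⇔ sin(2*x) = 1/4, i.e. 2*x = arcsin(1/4) + 2nπ or 2*x = π − arcsin(1/4) + 2nπ; keep the solutions lying in [-π, π].
  ⇒ x = -pi + asin(1/4)/2 ≈ -3.0153, -pi/2 - asin(1/4)/2 ≈ -1.6971, asin(1/4)/2 ≈ 0.1263, -asin(1/4)/2 + pi/2 ≈ 1.4445

f''(x) = -8*cos(2*x)
Second-derivative test at each critical point:
  f''(-3.0153) = -7.7460 < 0 → local maximum
  f''(-1.6971) = 7.7460 > 0 → local minimum
  f''(0.1263) = -7.7460 < 0 → local maximum
  f''(1.4445) = 7.7460 > 0 → local minimum

Critical points: x = -pi + asin(1/4)/2 ≈ -3.0153 (local maximum); x = -pi/2 - asin(1/4)/2 ≈ -1.6971 (local minimum); x = asin(1/4)/2 ≈ 0.1263 (local maximum); x = -asin(1/4)/2 + pi/2 ≈ 1.4445 (local minimum)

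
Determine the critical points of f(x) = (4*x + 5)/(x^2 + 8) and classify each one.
f'(x) = 2*(-2*x^2 - 5*x + 16)/(x^4 + 16*x^2 + 64)

Solve f'(x) = 0:
  f'(x) = -2*(2*x^2 + 5*x - 16)/(x^2 + 8)^2; the denominator is positive wherever f is defined, so f'(x) = 0 ⇔ -4*x^2 - 10*x + 32 = 0.
  Factor: -4*x^2 - 10*x + 32 = -2*(2*x^2 + 5*x - 16); 2*x^2 + 5*x - 16 = 0 has no rational roots; quadratic formula: x = (-5 ± √153)/4.
  ⇒ x = -3*sqrt(17)/4 - 5/4 ≈ -4.3423, -5/4 + 3*sqrt(17)/4 ≈ 1.8423

f''(x) = 2*(4*x^2*(4*x + 5) - (12*x + 5)*(x^2 + 8))/(x^2 + 8)^3
Second-derivative test at each critical point:
  f''(-4.3423) = 0.0343 > 0 → local minimum
  f''(1.8423) = -0.1906 < 0 → local maximum

Critical points: x = -3*sqrt(17)/4 - 5/4 ≈ -4.3423 (local minimum); x = -5/4 + 3*sqrt(17)/4 ≈ 1.8423 (local maximum)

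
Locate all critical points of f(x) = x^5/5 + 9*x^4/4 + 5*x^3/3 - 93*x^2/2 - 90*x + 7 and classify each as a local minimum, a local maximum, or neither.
f'(x) = x^4 + 9*x^3 + 5*x^2 - 93*x - 90

Solve f'(x) = 0:
  Factor: x^4 + 9*x^3 + 5*x^2 - 93*x - 90 = (x - 3)*(x + 1)*(x + 5)*(x + 6) = 0.
  ⇒ x = -6, -5, -1, 3

f''(x) = 4*x^3 + 27*x^2 + 10*x - 93
Second-derivative test at each critical point:
  f''(-6) = -45 < 0 → local maximum
  f''(-5) = 32 > 0 → local minimum
  f''(-1) = -80 < 0 → local maximum
  f''(3) = 288 > 0 → local minimum

Critical points: x = -6 (local maximum); x = -5 (local minimum); x = -1 (local maximum); x = 3 (local minimum)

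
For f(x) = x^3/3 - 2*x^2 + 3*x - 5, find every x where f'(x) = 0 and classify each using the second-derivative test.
f'(x) = x^2 - 4*x + 3

Solve f'(x) = 0:
  Factor: x^2 - 4*x + 3 = (x - 3)*(x - 1) = 0.
  ⇒ x = 1, 3

f''(x) = 2*x - 4
Second-derivative test at each critical point:
  f''(1) = -2 < 0 → local maximum
  f''(3) = 2 > 0 → local minimum

Critical points: x = 1 (local maximum); x = 3 (local minimum)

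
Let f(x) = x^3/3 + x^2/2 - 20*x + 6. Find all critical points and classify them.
f'(x) = x^2 + x - 20

Solve f'(x) = 0:
  Factor: x^2 + x - 20 = (x - 4)*(x + 5) = 0.
  ⇒ x = -5, 4

f''(x) = 2*x + 1
Second-derivative test at each critical point:
  f''(-5) = -9 < 0 → local maximum
  f''(4) = 9 > 0 → local minimum

Critical points: x = -5 (local maximum); x = 4 (local minimum)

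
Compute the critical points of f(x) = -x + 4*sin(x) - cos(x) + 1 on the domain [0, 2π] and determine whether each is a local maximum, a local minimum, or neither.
f'(x) = sin(x) + 4*cos(x) - 1

Solve f'(x) = 0 on [0, 2π]:
  f'(x) = 0 ⇔ sin(x) + 4*cos(x) = 1. Write the left side as R·cos(x + φ) with R = √(4² + (-1)²) = sqrt(17), cos φ = 4*sqrt(17)/17, sin φ = -sqrt(17)/17; then cos(x + φ) = sqrt(17)/17. Solve for x and keep the solutions lying in [0, 2π].
  ⇒ x = pi/2 ≈ 1.5708, -atan(15/8) + 2*pi ≈ 5.2023

f''(x) = -4*sin(x) + cos(x)
Second-derivative test at each critical point:
  f''(1.5708) = -4 < 0 → local maximum
  f''(5.2023) = 4 > 0 → local minimum

Critical points: x = pi/2 ≈ 1.5708 (local maximum); x = -atan(15/8) + 2*pi ≈ 5.2023 (local minimum)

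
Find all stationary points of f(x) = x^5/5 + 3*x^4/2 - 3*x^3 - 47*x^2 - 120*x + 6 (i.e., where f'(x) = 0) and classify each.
f'(x) = x^4 + 6*x^3 - 9*x^2 - 94*x - 120

Solve f'(x) = 0:
  Factor: x^4 + 6*x^3 - 9*x^2 - 94*x - 120 = (x - 4)*(x + 2)*(x + 3)*(x + 5) = 0.
  ⇒ x = -5, -3, -2, 4

f''(x) = 4*x^3 + 18*x^2 - 18*x - 94
Second-derivative test at each critical point:
  f''(-5) = -54 < 0 → local maximum
  f''(-3) = 14 > 0 → local minimum
  f''(-2) = -18 < 0 → local maximum
  f''(4) = 378 > 0 → local minimum

Critical points: x = -5 (local maximum); x = -3 (local minimum); x = -2 (local maximum); x = 4 (local minimum)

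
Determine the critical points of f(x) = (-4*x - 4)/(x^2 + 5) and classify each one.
f'(x) = 4*(-x^2 + 2*x*(x + 1) - 5)/(x^2 + 5)^2

Solve f'(x) = 0:
  f'(x) = 4*(x^2 + 2*x - 5)/(x^2 + 5)^2; the denominator is positive wherever f is defined, so f'(x) = 0 ⇔ 4*x^2 + 8*x - 20 = 0.
  Factor: 4*x^2 + 8*x - 20 = 4*(x^2 + 2*x - 5); x^2 + 2*x - 5 = 0 has no rational roots; quadratic formula: x = (-2 ± √24)/2.
  ⇒ x = -sqrt(6) - 1 ≈ -3.4495, -1 + sqrt(6) ≈ 1.4495

f''(x) = 8*(-4*x^2*(x + 1) + (3*x + 1)*(x^2 + 5))/(x^2 + 5)^3
Second-derivative test at each critical point:
  f''(-3.4495) = -0.0686 < 0 → local maximum
  f''(1.4495) = 0.3886 > 0 → local minimum

Critical points: x = -sqrt(6) - 1 ≈ -3.4495 (local maximum); x = -1 + sqrt(6) ≈ 1.4495 (local minimum)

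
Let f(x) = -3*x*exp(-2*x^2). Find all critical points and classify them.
f'(x) = 3*(4*x^2 - 1)*exp(-2*x^2)

Solve f'(x) = 0:
  f'(x) = (12*x^2 - 3)·exp(-2*x^2) and exp(-2*x^2) > 0 for every x, so f'(x) = 0 ⇔ 12*x^2 - 3 = 0.
  Factor: 12*x^2 - 3 = 3*(2*x - 1)*(2*x + 1) = 0.
  ⇒ x = -1/2, 1/2

f''(x) = (-48*x^3 + 36*x)*exp(-2*x^2)
Second-derivative test at each critical point:
  f''(-1/2) = -7.2784 < 0 → local maximum
  f''(1/2) = 7.2784 > 0 → local minimum

Critical points: x = -1/2 (local maximum); x = 1/2 (local minimum)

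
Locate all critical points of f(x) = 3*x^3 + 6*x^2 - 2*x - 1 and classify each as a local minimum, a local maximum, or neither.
f'(x) = 9*x^2 + 12*x - 2

Solve f'(x) = 0:
  9*x^2 + 12*x - 2 = 0 has no rational roots; quadratic formula: x = (-12 ± √216)/18.
  ⇒ x = -sqrt(6)/3 - 2/3 ≈ -1.4832, -2/3 + sqrt(6)/3 ≈ 0.1498

f''(x) = 18*x + 12
Second-derivative test at each critical point:
  f''(-1.4832) = -14.6969 < 0 → local maximum
  f''(0.1498) = 14.6969 > 0 → local minimum

Critical points: x = -sqrt(6)/3 - 2/3 ≈ -1.4832 (local maximum); x = -2/3 + sqrt(6)/3 ≈ 0.1498 (local minimum)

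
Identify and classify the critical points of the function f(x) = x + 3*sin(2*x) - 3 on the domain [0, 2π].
f'(x) = 6*cos(2*x) + 1

Solve f'(x) = 0 on [0, 2π]:
  f'(x) = 0 ⇔ cos(2*x) = -1/6, i.e. 2*x = ±arccos(-1/6) + 2nπ; keep the solutions lying in [0, 2π].
  ⇒ x = acos(-1/6)/2 ≈ 0.8691, pi - acos(-1/6)/2 ≈ 2.2725, acos(-1/6)/2 + pi ≈ 4.0107, -acos(-1/6)/2 + 2*pi ≈ 5.4141

f''(x) = -12*sin(2*x)
Second-derivative test at each critical point:
  f''(0.8691) = -11.8322 < 0 → local maximum
  f''(2.2725) = 11.8322 > 0 → local minimum
  f''(4.0107) = -11.8322 < 0 → local maximum
  f''(5.4141) = 11.8322 > 0 → local minimum

Critical points: x = acos(-1/6)/2 ≈ 0.8691 (local maximum); x = pi - acos(-1/6)/2 ≈ 2.2725 (local minimum); x = acos(-1/6)/2 + pi ≈ 4.0107 (local maximum); x = -acos(-1/6)/2 + 2*pi ≈ 5.4141 (local minimum)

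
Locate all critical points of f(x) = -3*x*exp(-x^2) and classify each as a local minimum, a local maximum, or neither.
f'(x) = 3*(2*x^2 - 1)*exp(-x^2)

Solve f'(x) = 0:
  f'(x) = (6*x^2 - 3)·exp(-x^2) and exp(-x^2) > 0 for every x, so f'(x) = 0 ⇔ 6*x^2 - 3 = 0.
  Factor: 6*x^2 - 3 = 3*(2*x^2 - 1); 2*x^2 - 1 = 0 has no rational roots; quadratic formula: x = (0 ± √8)/4.
  ⇒ x = -sqrt(2)/2 ≈ -0.7071, sqrt(2)/2 ≈ 0.7071

f''(x) = (-12*x^3 + 18*x)*exp(-x^2)
Second-derivative test at each critical point:
  f''(-0.7071) = -5.1466 < 0 → local maximum
  f''(0.7071) = 5.1466 > 0 → local minimum

Critical points: x = -sqrt(2)/2 ≈ -0.7071 (local maximum); x = sqrt(2)/2 ≈ 0.7071 (local minimum)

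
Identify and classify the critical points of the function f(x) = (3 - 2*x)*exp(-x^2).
f'(x) = 2*(x*(2*x - 3) - 1)*exp(-x^2)

Solve f'(x) = 0:
  f'(x) = (4*x^2 - 6*x - 2)·exp(-x^2) and exp(-x^2) > 0 for every x, so f'(x) = 0 ⇔ 4*x^2 - 6*x - 2 = 0.
  Factor: 4*x^2 - 6*x - 2 = 2*(2*x^2 - 3*x - 1); 2*x^2 - 3*x - 1 = 0 has no rational roots; quadratic formula: x = (3 ± √17)/4.
  ⇒ x = 3/4 - sqrt(17)/4 ≈ -0.2808, 3/4 + sqrt(17)/4 ≈ 1.7808

f''(x) = 2*(2*x^2*(3 - 2*x) + 6*x - 3)*exp(-x^2)
Second-derivative test at each critical point:
  f''(-0.2808) = -7.6211 < 0 → local maximum
  f''(1.7808) = 0.3460 > 0 → local minimum

Critical points: x = 3/4 - sqrt(17)/4 ≈ -0.2808 (local maximum); x = 3/4 + sqrt(17)/4 ≈ 1.7808 (local minimum)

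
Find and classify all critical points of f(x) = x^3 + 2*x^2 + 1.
f'(x) = x*(3*x + 4)

Solve f'(x) = 0:
  Factor: 3*x^2 + 4*x = x*(3*x + 4) = 0.
  ⇒ x = -4/3, 0

f''(x) = 6*x + 4
Second-derivative test at each critical point:
  f''(-4/3) = -4 < 0 → local maximum
  f''(0) = 4 > 0 → local minimum

Critical points: x = -4/3 (local maximum); x = 0 (local minimum)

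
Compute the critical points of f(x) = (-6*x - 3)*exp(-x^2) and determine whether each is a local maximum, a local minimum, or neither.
f'(x) = 6*(x*(2*x + 1) - 1)*exp(-x^2)

Solve f'(x) = 0:
  f'(x) = (12*x^2 + 6*x - 6)·exp(-x^2) and exp(-x^2) > 0 for every x, so f'(x) = 0 ⇔ 12*x^2 + 6*x - 6 = 0.
  Factor: 12*x^2 + 6*x - 6 = 6*(x + 1)*(2*x - 1) = 0.
  ⇒ x = -1, 1/2

f''(x) = 6*(-4*x^3 - 2*x^2 + 6*x + 1)*exp(-x^2)
Second-derivative test at each critical point:
  f''(-1) = -6.6218 < 0 → local maximum
  f''(1/2) = 14.0184 > 0 → local minimum

Critical points: x = -1 (local maximum); x = 1/2 (local minimum)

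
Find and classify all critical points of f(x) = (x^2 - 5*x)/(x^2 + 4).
f'(x) = (5*x^2 + 8*x - 20)/(x^4 + 8*x^2 + 16)

Solve f'(x) = 0:
  f'(x) = (5*x^2 + 8*x - 20)/(x^2 + 4)^2; the denominator is positive wherever f is defined, so f'(x) = 0 ⇔ 5*x^2 + 8*x - 20 = 0.
  5*x^2 + 8*x - 20 = 0 has no rational roots; quadratic formula: x = (-8 ± √464)/10.
  ⇒ x = -2*sqrt(29)/5 - 4/5 ≈ -2.9541, -4/5 + 2*sqrt(29)/5 ≈ 1.3541

f''(x) = 2*(-5*x^3 - 12*x^2 + 60*x + 16)/(x^6 + 12*x^4 + 48*x^2 + 64)
Second-derivative test at each critical point:
  f''(-2.9541) = -0.1330 < 0 → local maximum
  f''(1.3541) = 0.6330 > 0 → local minimum

Critical points: x = -2*sqrt(29)/5 - 4/5 ≈ -2.9541 (local maximum); x = -4/5 + 2*sqrt(29)/5 ≈ 1.3541 (local minimum)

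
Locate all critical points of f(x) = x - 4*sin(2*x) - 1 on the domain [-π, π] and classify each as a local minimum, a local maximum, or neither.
f'(x) = 1 - 8*cos(2*x)

Solve f'(x) = 0 on [-π, π]:
  f'(x) = 0 ⇔ cos(2*x) = 1/8, i.e. 2*x = ±arccos(1/8) + 2nπ; keep the solutions lying in [-π, π].
  ⇒ x = -pi + acos(1/8)/2 ≈ -2.4189, -acos(1/8)/2 ≈ -0.7227, acos(1/8)/2 ≈ 0.7227, pi - acos(1/8)/2 ≈ 2.4189

f''(x) = 16*sin(2*x)
Second-derivative test at each critical point:
  f''(-2.4189) = 15.8745 > 0 → local minimum
  f''(-0.7227) = -15.8745 < 0 → local maximum
  f''(0.7227) = 15.8745 > 0 → local minimum
  f''(2.4189) = -15.8745 < 0 → local maximum

Critical points: x = -pi + acos(1/8)/2 ≈ -2.4189 (local minimum); x = -acos(1/8)/2 ≈ -0.7227 (local maximum); x = acos(1/8)/2 ≈ 0.7227 (local minimum); x = pi - acos(1/8)/2 ≈ 2.4189 (local maximum)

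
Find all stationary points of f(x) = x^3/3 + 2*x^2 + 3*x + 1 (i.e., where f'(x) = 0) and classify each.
f'(x) = x^2 + 4*x + 3

Solve f'(x) = 0:
  Factor: x^2 + 4*x + 3 = (x + 1)*(x + 3) = 0.
  ⇒ x = -3, -1

f''(x) = 2*x + 4
Second-derivative test at each critical point:
  f''(-3) = -2 < 0 → local maximum
  f''(-1) = 2 > 0 → local minimum

Critical points: x = -3 (local maximum); x = -1 (local minimum)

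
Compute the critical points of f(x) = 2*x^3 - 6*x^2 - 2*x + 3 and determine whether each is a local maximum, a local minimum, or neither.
f'(x) = 6*x^2 - 12*x - 2

Solve f'(x) = 0:
  Factor: 6*x^2 - 12*x - 2 = 2*(3*x^2 - 6*x - 1); 3*x^2 - 6*x - 1 = 0 has no rational roots; quadratic formula: x = (6 ± √48)/6.
  ⇒ x = 1 - 2*sqrt(3)/3 ≈ -0.1547, 1 + 2*sqrt(3)/3 ≈ 2.1547

f''(x) = 12*x - 12
Second-derivative test at each critical point:
  f''(-0.1547) = -13.8564 < 0 → local maximum
  f''(2.1547) = 13.8564 > 0 → local minimum

Critical points: x = 1 - 2*sqrt(3)/3 ≈ -0.1547 (local maximum); x = 1 + 2*sqrt(3)/3 ≈ 2.1547 (local minimum)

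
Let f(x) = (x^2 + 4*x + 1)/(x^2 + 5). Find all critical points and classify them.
f'(x) = 4*(-x^2 + 2*x + 5)/(x^4 + 10*x^2 + 25)

Solve f'(x) = 0:
  f'(x) = -4*(x^2 - 2*x - 5)/(x^2 + 5)^2; the denominator is positive wherever f is defined, so f'(x) = 0 ⇔ -4*x^2 + 8*x + 20 = 0.
  Factor: -4*x^2 + 8*x + 20 = -4*(x^2 - 2*x - 5); x^2 - 2*x - 5 = 0 has no rational roots; quadratic formula: x = (2 ± √24)/2.
  ⇒ x = 1 - sqrt(6) ≈ -1.4495, 1 + sqrt(6) ≈ 3.4495

f''(x) = 8*(x^3 - 3*x^2 - 15*x + 5)/(x^6 + 15*x^4 + 75*x^2 + 125)
Second-derivative test at each critical point:
  f''(-1.4495) = 0.3886 > 0 → local minimum
  f''(3.4495) = -0.0686 < 0 → local maximum

Critical points: x = 1 - sqrt(6) ≈ -1.4495 (local minimum); x = 1 + sqrt(6) ≈ 3.4495 (local maximum)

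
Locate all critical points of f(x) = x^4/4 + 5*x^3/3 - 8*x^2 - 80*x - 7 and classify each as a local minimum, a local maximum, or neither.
f'(x) = x^3 + 5*x^2 - 16*x - 80

Solve f'(x) = 0:
  Factor: x^3 + 5*x^2 - 16*x - 80 = (x - 4)*(x + 4)*(x + 5) = 0.
  ⇒ x = -5, -4, 4

f''(x) = 3*x^2 + 10*x - 16
Second-derivative test at each critical point:
  f''(-5) = 9 > 0 → local minimum
  f''(-4) = -8 < 0 → local maximum
  f''(4) = 72 > 0 → local minimum

Critical points: x = -5 (local minimum); x = -4 (local maximum); x = 4 (local minimum)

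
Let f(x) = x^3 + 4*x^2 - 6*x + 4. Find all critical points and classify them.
f'(x) = 3*x^2 + 8*x - 6

Solve f'(x) = 0:
  3*x^2 + 8*x - 6 = 0 has no rational roots; quadratic formula: x = (-8 ± √136)/6.
  ⇒ x = -sqrt(34)/3 - 4/3 ≈ -3.2770, -4/3 + sqrt(34)/3 ≈ 0.6103

f''(x) = 6*x + 8
Second-derivative test at each critical point:
  f''(-3.2770) = -11.6619 < 0 → local maximum
  f''(0.6103) = 11.6619 > 0 → local minimum

Critical points: x = -sqrt(34)/3 - 4/3 ≈ -3.2770 (local maximum); x = -4/3 + sqrt(34)/3 ≈ 0.6103 (local minimum)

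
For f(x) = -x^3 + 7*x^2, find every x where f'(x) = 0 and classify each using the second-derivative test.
f'(x) = x*(14 - 3*x)

Solve f'(x) = 0:
  Factor: -3*x^2 + 14*x = -x*(3*x - 14) = 0.
  ⇒ x = 0, 14/3

f''(x) = 14 - 6*x
Second-derivative test at each critical point:
  f''(0) = 14 > 0 → local minimum
  f''(14/3) = -14 < 0 → local maximum

Critical points: x = 0 (local minimum); x = 14/3 (local maximum)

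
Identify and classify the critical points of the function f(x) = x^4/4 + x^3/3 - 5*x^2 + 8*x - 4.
f'(x) = x^3 + x^2 - 10*x + 8

Solve f'(x) = 0:
  Factor: x^3 + x^2 - 10*x + 8 = (x - 2)*(x - 1)*(x + 4) = 0.
  ⇒ x = -4, 1, 2

f''(x) = 3*x^2 + 2*x - 10
Second-derivative test at each critical point:
  f''(-4) = 30 > 0 → local minimum
  f''(1) = -5 < 0 → local maximum
  f''(2) = 6 > 0 → local minimum

Critical points: x = -4 (local minimum); x = 1 (local maximum); x = 2 (local minimum)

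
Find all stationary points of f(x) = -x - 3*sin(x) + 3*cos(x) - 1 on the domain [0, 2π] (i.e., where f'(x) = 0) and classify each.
f'(x) = -3*sqrt(2)*sin(x + pi/4) - 1

Solve f'(x) = 0 on [0, 2π]:
  f'(x) = 0 ⇔ -3*sin(x) - 3*cos(x) = 1. Write the left side as R·cos(x + φ) with R = √((-3)² + 3²) = 3*sqrt(2), cos φ = -sqrt(2)/2, sin φ = sqrt(2)/2; then cos(x + φ) = sqrt(2)/6. Solve for x and keep the solutions lying in [0, 2π].
  ⇒ x = atan((-1 + sqrt(17))/(-sqrt(17) - 1)) + pi ≈ 2.5941, atan((-sqrt(17) - 1)/(-1 + sqrt(17))) + 2*pi ≈ 5.2598

f''(x) = -3*sqrt(2)*cos(x + pi/4)
Second-derivative test at each critical point:
  f''(2.5941) = 4.1231 > 0 → local minimum
  f''(5.2598) = -4.1231 < 0 → local maximum

Critical points: x = atan((-1 + sqrt(17))/(-sqrt(17) - 1)) + pi ≈ 2.5941 (local minimum); x = atan((-sqrt(17) - 1)/(-1 + sqrt(17))) + 2*pi ≈ 5.2598 (local maximum)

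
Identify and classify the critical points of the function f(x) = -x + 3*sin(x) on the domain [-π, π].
f'(x) = 3*cos(x) - 1

Solve f'(x) = 0 on [-π, π]:
  f'(x) = 0 ⇔ cos(x) = 1/3, i.e. x = ±arccos(1/3) + 2nπ; keep the solutions lying in [-π, π].
  ⇒ x = -acos(1/3) ≈ -1.2310, acos(1/3) ≈ 1.2310

f''(x) = -3*sin(x)
Second-derivative test at each critical point:
  f''(-1.2310) = 2.8284 > 0 → local minimum
  f''(1.2310) = -2.8284 < 0 → local maximum

Critical points: x = -acos(1/3) ≈ -1.2310 (local minimum); x = acos(1/3) ≈ 1.2310 (local maximum)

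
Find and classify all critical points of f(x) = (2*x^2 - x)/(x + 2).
f'(x) = 2*(x^2 + 4*x - 1)/(x^2 + 4*x + 4)

Solve f'(x) = 0:
  f'(x) = 2*(x^2 + 4*x - 1)/(x + 2)^2; the denominator is positive wherever f is defined, so f'(x) = 0 ⇔ 2*x^2 + 8*x - 2 = 0.
  Factor: 2*x^2 + 8*x - 2 = 2*(x^2 + 4*x - 1); x^2 + 4*x - 1 = 0 has no rational roots; quadratic formula: x = (-4 ± √20)/2.
  ⇒ x = -sqrt(5) - 2 ≈ -4.2361, -2 + sqrt(5) ≈ 0.2361

f''(x) = 20/(x^3 + 6*x^2 + 12*x + 8)
Second-derivative test at each critical point:
  f''(-4.2361) = -1.7889 < 0 → local maximum
  f''(0.2361) = 1.7889 > 0 → local minimum

Critical points: x = -sqrt(5) - 2 ≈ -4.2361 (local maximum); x = -2 + sqrt(5) ≈ 0.2361 (local minimum)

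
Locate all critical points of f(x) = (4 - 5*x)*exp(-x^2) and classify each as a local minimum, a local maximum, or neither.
f'(x) = (2*x*(5*x - 4) - 5)*exp(-x^2)

Solve f'(x) = 0:
  f'(x) = (10*x^2 - 8*x - 5)·exp(-x^2) and exp(-x^2) > 0 for every x, so f'(x) = 0 ⇔ 10*x^2 - 8*x - 5 = 0.
  10*x^2 - 8*x - 5 = 0 has no rational roots; quadratic formula: x = (8 ± √264)/20.
  ⇒ x = 2/5 - sqrt(66)/10 ≈ -0.4124, 2/5 + sqrt(66)/10 ≈ 1.2124

f''(x) = 2*(2*x^2*(4 - 5*x) + 15*x - 4)*exp(-x^2)
Second-derivative test at each critical point:
  f''(-0.4124) = -13.7069 < 0 → local maximum
  f''(1.2124) = 3.7361 > 0 → local minimum

Critical points: x = 2/5 - sqrt(66)/10 ≈ -0.4124 (local maximum); x = 2/5 + sqrt(66)/10 ≈ 1.2124 (local minimum)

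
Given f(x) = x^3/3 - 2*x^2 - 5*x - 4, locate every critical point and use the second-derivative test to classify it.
f'(x) = x^2 - 4*x - 5

Solve f'(x) = 0:
  Factor: x^2 - 4*x - 5 = (x - 5)*(x + 1) = 0.
  ⇒ x = -1, 5

f''(x) = 2*x - 4
Second-derivative test at each critical point:
  f''(-1) = -6 < 0 → local maximum
  f''(5) = 6 > 0 → local minimum

Critical points: x = -1 (local maximum); x = 5 (local minimum)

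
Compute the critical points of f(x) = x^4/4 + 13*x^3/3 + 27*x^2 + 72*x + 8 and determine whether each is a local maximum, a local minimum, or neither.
f'(x) = x^3 + 13*x^2 + 54*x + 72

Solve f'(x) = 0:
  Factor: x^3 + 13*x^2 + 54*x + 72 = (x + 3)*(x + 4)*(x + 6) = 0.
  ⇒ x = -6, -4, -3

f''(x) = 3*x^2 + 26*x + 54
Second-derivative test at each critical point:
  f''(-6) = 6 > 0 → local minimum
  f''(-4) = -2 < 0 → local maximum
  f''(-3) = 3 > 0 → local minimum

Critical points: x = -6 (local minimum); x = -4 (local maximum); x = -3 (local minimum)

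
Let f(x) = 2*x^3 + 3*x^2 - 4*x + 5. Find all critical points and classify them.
f'(x) = 6*x^2 + 6*x - 4

Solve f'(x) = 0:
  Factor: 6*x^2 + 6*x - 4 = 2*(3*x^2 + 3*x - 2); 3*x^2 + 3*x - 2 = 0 has no rational roots; quadratic formula: x = (-3 ± √33)/6.
  ⇒ x = -sqrt(33)/6 - 1/2 ≈ -1.4574, -1/2 + sqrt(33)/6 ≈ 0.4574

f''(x) = 12*x + 6
Second-derivative test at each critical point:
  f''(-1.4574) = -11.4891 < 0 → local maximum
  f''(0.4574) = 11.4891 > 0 → local minimum

Critical points: x = -sqrt(33)/6 - 1/2 ≈ -1.4574 (local maximum); x = -1/2 + sqrt(33)/6 ≈ 0.4574 (local minimum)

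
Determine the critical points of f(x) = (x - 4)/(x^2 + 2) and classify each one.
f'(x) = (x^2 - 2*x*(x - 4) + 2)/(x^2 + 2)^2

Solve f'(x) = 0:
  f'(x) = -(x^2 - 8*x - 2)/(x^2 + 2)^2; the denominator is positive wherever f is defined, so f'(x) = 0 ⇔ -x^2 + 8*x + 2 = 0.
  x^2 - 8*x - 2 = 0 has no rational roots; quadratic formula: x = (8 ± √72)/2.
  ⇒ x = 4 - 3*sqrt(2) ≈ -0.2426, 4 + 3*sqrt(2) ≈ 8.2426

f''(x) = 2*(4*x^2*(x - 4) + (4 - 3*x)*(x^2 + 2))/(x^2 + 2)^3
Second-derivative test at each critical point:
  f''(-0.2426) = 2.0017 > 0 → local minimum
  f''(8.2426) = -0.0017 < 0 → local maximum

Critical points: x = 4 - 3*sqrt(2) ≈ -0.2426 (local minimum); x = 4 + 3*sqrt(2) ≈ 8.2426 (local maximum)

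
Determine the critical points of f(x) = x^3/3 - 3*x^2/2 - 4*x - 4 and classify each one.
f'(x) = x^2 - 3*x - 4

Solve f'(x) = 0:
  Factor: x^2 - 3*x - 4 = (x - 4)*(x + 1) = 0.
  ⇒ x = -1, 4

f''(x) = 2*x - 3
Second-derivative test at each critical point:
  f''(-1) = -5 < 0 → local maximum
  f''(4) = 5 > 0 → local minimum

Critical points: x = -1 (local maximum); x = 4 (local minimum)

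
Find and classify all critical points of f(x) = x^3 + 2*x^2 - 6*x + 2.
f'(x) = 3*x^2 + 4*x - 6

Solve f'(x) = 0:
  3*x^2 + 4*x - 6 = 0 has no rational roots; quadratic formula: x = (-4 ± √88)/6.
  ⇒ x = -sqrt(22)/3 - 2/3 ≈ -2.2301, -2/3 + sqrt(22)/3 ≈ 0.8968

f''(x) = 6*x + 4
Second-derivative test at each critical point:
  f''(-2.2301) = -9.3808 < 0 → local maximum
  f''(0.8968) = 9.3808 > 0 → local minimum

Critical points: x = -sqrt(22)/3 - 2/3 ≈ -2.2301 (local maximum); x = -2/3 + sqrt(22)/3 ≈ 0.8968 (local minimum)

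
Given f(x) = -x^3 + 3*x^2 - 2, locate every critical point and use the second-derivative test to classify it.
f'(x) = 3*x*(2 - x)

Solve f'(x) = 0:
  Factor: -3*x^2 + 6*x = -3*x*(x - 2) = 0.
  ⇒ x = 0, 2

f''(x) = 6 - 6*x
Second-derivative test at each critical point:
  f''(0) = 6 > 0 → local minimum
  f''(2) = -6 < 0 → local maximum

Critical points: x = 0 (local minimum); x = 2 (local maximum)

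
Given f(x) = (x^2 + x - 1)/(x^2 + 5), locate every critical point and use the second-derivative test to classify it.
f'(x) = (-x^2 + 12*x + 5)/(x^4 + 10*x^2 + 25)

Solve f'(x) = 0:
  f'(x) = -(x^2 - 12*x - 5)/(x^2 + 5)^2; the denominator is positive wherever f is defined, so f'(x) = 0 ⇔ -x^2 + 12*x + 5 = 0.
  x^2 - 12*x - 5 = 0 has no rational roots; quadratic formula: x = (12 ± √164)/2.
  ⇒ x = 6 - sqrt(41) ≈ -0.4031, 6 + sqrt(41) ≈ 12.4031

f''(x) = 2*(x^3 - 18*x^2 - 15*x + 30)/(x^6 + 15*x^4 + 75*x^2 + 125)
Second-derivative test at each critical point:
  f''(-0.4031) = 0.4805 > 0 → local minimum
  f''(12.4031) = -0.0005 < 0 → local maximum

Critical points: x = 6 - sqrt(41) ≈ -0.4031 (local minimum); x = 6 + sqrt(41) ≈ 12.4031 (local maximum)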